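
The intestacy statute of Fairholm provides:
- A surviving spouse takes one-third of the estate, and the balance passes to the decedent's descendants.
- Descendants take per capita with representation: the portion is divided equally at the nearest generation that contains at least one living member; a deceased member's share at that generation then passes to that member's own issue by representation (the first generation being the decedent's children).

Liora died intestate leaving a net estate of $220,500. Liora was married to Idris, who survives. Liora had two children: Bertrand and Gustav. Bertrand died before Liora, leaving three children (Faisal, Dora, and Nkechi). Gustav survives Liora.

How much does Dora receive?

Idris takes one-third of $220,500 = $73,500. The remaining $147,000 passes to the descendants.
The descendants' portion ($147,000) is divided into 2 shares of $73,500: Gustav takes $73,500; Bertrand's $73,500 share passes to Bertrand's issue.
Bertrand's share ($73,500) is divided into 3 shares of $24,500: Faisal, Dora, and Nkechi each take $24,500.

Dora receives $24,500.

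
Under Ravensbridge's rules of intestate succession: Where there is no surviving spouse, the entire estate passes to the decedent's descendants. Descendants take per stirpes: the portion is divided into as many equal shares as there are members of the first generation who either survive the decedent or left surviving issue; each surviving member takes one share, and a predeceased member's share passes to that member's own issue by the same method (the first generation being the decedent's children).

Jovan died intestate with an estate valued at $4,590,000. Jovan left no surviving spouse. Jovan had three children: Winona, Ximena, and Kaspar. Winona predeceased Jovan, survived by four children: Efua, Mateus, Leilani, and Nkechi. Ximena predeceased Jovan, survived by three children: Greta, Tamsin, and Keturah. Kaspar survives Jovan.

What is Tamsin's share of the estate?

Tamsin receives $510,000.

The entire $4,590,000 passes to the descendants.
That amount ($4,590,000) is divided into 3 shares of $1,530,000: Kaspar takes $1,530,000; Winona's $1,530,000 share passes to Winona's issue; Ximena's $1,530,000 share passes to Ximena's issue.
Winona's share ($1,530,000) is divided into 4 shares of $382,500: Efua, Mateus, Leilani, and Nkechi each take $382,500.
Ximena's share ($1,530,000) is divided into 3 shares of $510,000: Greta, Tamsin, and Keturah each take $510,000.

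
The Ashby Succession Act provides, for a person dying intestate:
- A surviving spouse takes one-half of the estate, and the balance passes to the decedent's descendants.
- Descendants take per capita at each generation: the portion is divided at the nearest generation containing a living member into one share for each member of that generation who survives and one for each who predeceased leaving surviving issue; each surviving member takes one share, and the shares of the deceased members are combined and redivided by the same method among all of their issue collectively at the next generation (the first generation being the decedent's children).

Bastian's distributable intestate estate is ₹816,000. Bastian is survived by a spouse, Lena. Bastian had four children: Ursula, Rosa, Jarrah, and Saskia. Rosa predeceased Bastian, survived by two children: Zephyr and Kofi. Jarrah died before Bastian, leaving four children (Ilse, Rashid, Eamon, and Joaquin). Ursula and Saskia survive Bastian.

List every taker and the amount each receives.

Lena takes one-half of ₹816,000 = ₹408,000. The remaining ₹408,000 passes to the descendants.
The descendants' portion (₹408,000) is divided at the children's generation into 4 shares of ₹102,000. Ursula and Saskia each take ₹102,000. The 2 shares of the deceased (Rosa and Jarrah) are combined into a pool of ₹204,000.
That pool (₹204,000) is divided at the grandchildren's generation equally among Zephyr, Kofi, Ilse, Rashid, Eamon, and Joaquin: ₹34,000 each.

Lena: ₹408,000; Ursula: ₹102,000; Zephyr: ₹34,000; Kofi: ₹34,000; Ilse: ₹34,000; Rashid: ₹34,000; Eamon: ₹34,000; Joaquin: ₹34,000; Saskia: ₹102,000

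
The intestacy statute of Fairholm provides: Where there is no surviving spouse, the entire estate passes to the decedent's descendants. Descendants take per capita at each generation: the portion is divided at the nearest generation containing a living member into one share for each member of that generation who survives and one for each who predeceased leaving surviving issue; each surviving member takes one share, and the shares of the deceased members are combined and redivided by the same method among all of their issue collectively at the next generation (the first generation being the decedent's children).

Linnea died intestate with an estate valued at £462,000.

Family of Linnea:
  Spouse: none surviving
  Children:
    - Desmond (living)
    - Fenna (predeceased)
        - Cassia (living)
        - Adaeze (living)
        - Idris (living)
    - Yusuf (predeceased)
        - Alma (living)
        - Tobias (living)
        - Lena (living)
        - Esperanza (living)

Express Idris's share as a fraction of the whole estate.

The entire £462,000 passes to the descendants.
That amount (£462,000) is divided at the children's generation into 3 shares of £154,000. Desmond takes £154,000. The 2 shares of the deceased (Fenna and Yusuf) are combined into a pool of £308,000.
That pool (£308,000) is divided at the grandchildren's generation equally among Cassia, Adaeze, Idris, Alma, Tobias, Lena, and Esperanza: £44,000 each.

Idris receives 2/21 of the estate.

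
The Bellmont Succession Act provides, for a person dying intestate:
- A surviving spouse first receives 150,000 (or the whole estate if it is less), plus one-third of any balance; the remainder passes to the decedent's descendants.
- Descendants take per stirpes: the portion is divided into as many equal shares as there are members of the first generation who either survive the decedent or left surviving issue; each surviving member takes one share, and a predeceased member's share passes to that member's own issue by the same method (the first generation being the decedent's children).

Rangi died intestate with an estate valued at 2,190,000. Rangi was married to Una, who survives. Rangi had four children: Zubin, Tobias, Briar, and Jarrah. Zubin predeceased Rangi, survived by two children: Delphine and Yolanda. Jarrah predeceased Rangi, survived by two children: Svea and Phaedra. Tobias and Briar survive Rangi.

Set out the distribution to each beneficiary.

Una first takes 150,000, leaving a balance of 2,040,000. Una then takes one-third of the balance (680,000), for a total of 830,000. The remaining 1,360,000 passes to the descendants.
The descendants' portion (1,360,000) is divided into 4 shares of 340,000: Tobias and Briar each take 340,000; Zubin's 340,000 share passes to Zubin's issue; Jarrah's 340,000 share passes to Jarrah's issue.
Zubin's share (340,000) is divided into 2 shares of 170,000: Delphine and Yolanda each take 170,000.
Jarrah's share (340,000) is divided into 2 shares of 170,000: Svea and Phaedra each take 170,000.

Una: 830,000; Delphine: 170,000; Yolanda: 170,000; Tobias: 340,000; Briar: 340,000; Svea: 170,000; Phaedra: 170,000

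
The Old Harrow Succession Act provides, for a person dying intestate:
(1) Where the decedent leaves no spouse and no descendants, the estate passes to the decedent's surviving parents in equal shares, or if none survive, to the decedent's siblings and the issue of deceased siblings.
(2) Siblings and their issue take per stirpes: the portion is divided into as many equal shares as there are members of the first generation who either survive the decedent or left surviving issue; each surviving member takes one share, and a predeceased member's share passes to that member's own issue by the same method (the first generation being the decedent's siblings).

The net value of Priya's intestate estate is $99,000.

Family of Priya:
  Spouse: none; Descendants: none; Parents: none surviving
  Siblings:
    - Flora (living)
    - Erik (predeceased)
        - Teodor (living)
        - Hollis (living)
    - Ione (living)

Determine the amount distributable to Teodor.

The entire $99,000 passes to the siblings and their issue.
That amount ($99,000) is divided into 3 shares of $33,000: Flora and Ione each take $33,000; Erik's $33,000 share passes to Erik's issue.
Erik's share ($33,000) is divided into 2 shares of $16,500: Teodor and Hollis each take $16,500.

Teodor receives $16,500.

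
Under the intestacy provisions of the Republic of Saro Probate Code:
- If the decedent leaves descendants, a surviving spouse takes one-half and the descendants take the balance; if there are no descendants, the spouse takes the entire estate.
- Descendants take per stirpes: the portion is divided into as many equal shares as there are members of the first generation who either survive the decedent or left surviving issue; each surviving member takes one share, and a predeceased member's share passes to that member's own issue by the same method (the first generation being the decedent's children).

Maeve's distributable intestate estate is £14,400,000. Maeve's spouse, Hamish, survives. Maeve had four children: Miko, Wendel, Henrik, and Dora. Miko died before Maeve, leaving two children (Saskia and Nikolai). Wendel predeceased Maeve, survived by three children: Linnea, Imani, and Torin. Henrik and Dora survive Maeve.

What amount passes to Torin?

Hamish takes one-half of £14,400,000 = £7,200,000. The remaining £7,200,000 passes to the descendants.
The descendants' portion (£7,200,000) is divided into 4 shares of £1,800,000: Henrik and Dora each take £1,800,000; Miko's £1,800,000 share passes to Miko's issue; Wendel's £1,800,000 share passes to Wendel's issue.
Miko's share (£1,800,000) is divided into 2 shares of £900,000: Saskia and Nikolai each take £900,000.
Wendel's share (£1,800,000) is divided into 3 shares of £600,000: Linnea, Imani, and Torin each take £600,000.

Torin receives £600,000.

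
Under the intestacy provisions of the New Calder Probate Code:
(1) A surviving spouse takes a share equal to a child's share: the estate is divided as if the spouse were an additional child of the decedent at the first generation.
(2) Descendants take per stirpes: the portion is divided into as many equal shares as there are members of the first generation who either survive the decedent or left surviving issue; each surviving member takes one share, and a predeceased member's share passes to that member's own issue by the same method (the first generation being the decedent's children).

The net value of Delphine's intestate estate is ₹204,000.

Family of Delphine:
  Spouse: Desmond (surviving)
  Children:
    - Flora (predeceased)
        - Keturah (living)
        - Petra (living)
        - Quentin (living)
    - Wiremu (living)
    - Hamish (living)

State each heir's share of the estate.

The spouse counts as an additional share at the children's level, so there are 4 primary shares of ₹51,000. Desmond takes one such share (₹51,000).
The children's combined portion (₹153,000) is divided into 3 shares of ₹51,000: Wiremu and Hamish each take ₹51,000; Flora's ₹51,000 share passes to Flora's issue.
Flora's share (₹51,000) is divided into 3 shares of ₹17,000: Keturah, Petra, and Quentin each take ₹17,000.

Desmond: ₹51,000; Keturah: ₹17,000; Petra: ₹17,000; Quentin: ₹17,000; Wiremu: ₹51,000; Hamish: ₹51,000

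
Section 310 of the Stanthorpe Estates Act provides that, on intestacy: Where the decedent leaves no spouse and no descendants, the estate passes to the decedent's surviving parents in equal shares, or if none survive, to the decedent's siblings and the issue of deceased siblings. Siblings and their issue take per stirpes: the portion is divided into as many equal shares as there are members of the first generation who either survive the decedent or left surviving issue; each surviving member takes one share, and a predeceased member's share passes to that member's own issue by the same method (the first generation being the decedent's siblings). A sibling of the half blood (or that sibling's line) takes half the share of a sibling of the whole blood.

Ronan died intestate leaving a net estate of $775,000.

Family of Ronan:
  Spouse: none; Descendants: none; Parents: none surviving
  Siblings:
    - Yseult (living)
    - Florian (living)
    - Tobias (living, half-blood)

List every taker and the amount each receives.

The entire $775,000 passes to the siblings and their issue.
Counting each half-blood sibling's line as half a unit, there are 5/2 units in $775,000, so one unit is $310,000. Whole-blood lines (Yseult and Florian) take $310,000 each; half-blood lines (Tobias) take $155,000 each.

Yseult: $310,000; Florian: $310,000; Tobias: $155,000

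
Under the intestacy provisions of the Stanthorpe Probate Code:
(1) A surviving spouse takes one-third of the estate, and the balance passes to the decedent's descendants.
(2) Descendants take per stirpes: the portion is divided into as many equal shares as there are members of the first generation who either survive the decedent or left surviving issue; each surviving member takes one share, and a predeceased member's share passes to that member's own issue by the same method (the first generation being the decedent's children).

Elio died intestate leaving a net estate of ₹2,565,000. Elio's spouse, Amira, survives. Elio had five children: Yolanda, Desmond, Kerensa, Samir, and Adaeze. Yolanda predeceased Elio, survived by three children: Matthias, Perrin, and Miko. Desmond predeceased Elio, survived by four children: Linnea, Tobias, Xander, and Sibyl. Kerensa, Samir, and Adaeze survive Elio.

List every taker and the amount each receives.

Amira takes one-third of ₹2,565,000 = ₹855,000. The remaining ₹1,710,000 passes to the descendants.
The descendants' portion (₹1,710,000) is divided into 5 shares of ₹342,000: Kerensa, Samir, and Adaeze each take ₹342,000; Yolanda's ₹342,000 share passes to Yolanda's issue; Desmond's ₹342,000 share passes to Desmond's issue.
Yolanda's share (₹342,000) is divided into 3 shares of ₹114,000: Matthias, Perrin, and Miko each take ₹114,000.
Desmond's share (₹342,000) is divided into 4 shares of ₹85,500: Linnea, Tobias, Xander, and Sibyl each take ₹85,500.

Amira: ₹855,000; Matthias: ₹114,000; Perrin: ₹114,000; Miko: ₹114,000; Linnea: ₹85,500; Tobias: ₹85,500; Xander: ₹85,500; Sibyl: ₹85,500; Kerensa: ₹342,000; Samir: ₹342,000; Adaeze: ₹342,000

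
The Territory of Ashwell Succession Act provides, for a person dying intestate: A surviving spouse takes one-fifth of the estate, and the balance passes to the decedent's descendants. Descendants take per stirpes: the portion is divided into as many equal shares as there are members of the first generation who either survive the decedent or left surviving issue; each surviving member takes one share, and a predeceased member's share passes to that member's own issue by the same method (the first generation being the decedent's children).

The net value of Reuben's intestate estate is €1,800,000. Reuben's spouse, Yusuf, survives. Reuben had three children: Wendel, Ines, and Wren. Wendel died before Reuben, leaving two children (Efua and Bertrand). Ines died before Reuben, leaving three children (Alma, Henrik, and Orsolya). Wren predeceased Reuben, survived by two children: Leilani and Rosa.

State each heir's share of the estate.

Yusuf takes one-fifth of €1,800,000 = €360,000. The remaining €1,440,000 passes to the descendants.
The descendants' portion (€1,440,000) is divided into 3 shares of €480,000: Wendel's €480,000 share passes to Wendel's issue; Ines's €480,000 share passes to Ines's issue; Wren's €480,000 share passes to Wren's issue.
Wendel's share (€480,000) is divided into 2 shares of €240,000: Efua and Bertrand each take €240,000.
Ines's share (€480,000) is divided into 3 shares of €160,000: Alma, Henrik, and Orsolya each take €160,000.
Wren's share (€480,000) is divided into 2 shares of €240,000: Leilani and Rosa each take €240,000.

Yusuf: €360,000; Efua: €240,000; Bertrand: €240,000; Alma: €160,000; Henrik: €160,000; Orsolya: €160,000; Leilani: €240,000; Rosa: €240,000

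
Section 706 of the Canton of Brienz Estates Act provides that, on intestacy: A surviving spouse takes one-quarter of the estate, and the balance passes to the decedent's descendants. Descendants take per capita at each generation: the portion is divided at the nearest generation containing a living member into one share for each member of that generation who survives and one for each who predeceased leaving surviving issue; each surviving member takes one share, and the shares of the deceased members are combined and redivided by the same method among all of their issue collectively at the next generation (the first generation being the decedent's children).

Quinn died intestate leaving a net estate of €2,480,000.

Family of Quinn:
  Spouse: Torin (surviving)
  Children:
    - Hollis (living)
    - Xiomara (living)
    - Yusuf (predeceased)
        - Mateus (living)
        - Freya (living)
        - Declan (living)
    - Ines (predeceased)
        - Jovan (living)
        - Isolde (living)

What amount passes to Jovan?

Torin takes one-quarter of €2,480,000 = €620,000. The remaining €1,860,000 passes to the descendants.
The descendants' portion (€1,860,000) is divided at the children's generation into 4 shares of €465,000. Hollis and Xiomara each take €465,000. The 2 shares of the deceased (Yusuf and Ines) are combined into a pool of €930,000.
That pool (€930,000) is divided at the grandchildren's generation equally among Mateus, Freya, Declan, Jovan, and Isolde: €186,000 each.

Jovan receives €186,000.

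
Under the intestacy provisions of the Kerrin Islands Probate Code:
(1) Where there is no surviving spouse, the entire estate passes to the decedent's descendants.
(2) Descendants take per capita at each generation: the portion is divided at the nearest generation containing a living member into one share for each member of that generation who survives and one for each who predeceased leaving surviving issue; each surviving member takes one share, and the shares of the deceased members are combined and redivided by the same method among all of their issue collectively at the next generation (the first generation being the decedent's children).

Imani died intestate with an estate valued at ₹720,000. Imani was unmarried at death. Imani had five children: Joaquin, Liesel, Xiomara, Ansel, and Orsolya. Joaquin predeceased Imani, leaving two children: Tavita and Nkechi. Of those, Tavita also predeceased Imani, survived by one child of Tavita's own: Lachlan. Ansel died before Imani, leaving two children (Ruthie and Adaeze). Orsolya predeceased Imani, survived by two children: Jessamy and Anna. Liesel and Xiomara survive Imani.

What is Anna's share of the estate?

Anna receives ₹72,000.

The entire ₹720,000 passes to the descendants.
That amount (₹720,000) is divided at the children's generation into 5 shares of ₹144,000. Liesel and Xiomara each take ₹144,000. The 3 shares of the deceased (Joaquin, Ansel, and Orsolya) are combined into a pool of ₹432,000.
That pool (₹432,000) is divided at the grandchildren's generation into 6 shares of ₹72,000. Nkechi, Ruthie, Adaeze, Jessamy, and Anna each take ₹72,000. The remaining share for the deceased Tavita (₹72,000) is carried to the next generation.
That pool (₹72,000) passes entirely to Lachlan, the sole taker at the great-grandchildren's generation.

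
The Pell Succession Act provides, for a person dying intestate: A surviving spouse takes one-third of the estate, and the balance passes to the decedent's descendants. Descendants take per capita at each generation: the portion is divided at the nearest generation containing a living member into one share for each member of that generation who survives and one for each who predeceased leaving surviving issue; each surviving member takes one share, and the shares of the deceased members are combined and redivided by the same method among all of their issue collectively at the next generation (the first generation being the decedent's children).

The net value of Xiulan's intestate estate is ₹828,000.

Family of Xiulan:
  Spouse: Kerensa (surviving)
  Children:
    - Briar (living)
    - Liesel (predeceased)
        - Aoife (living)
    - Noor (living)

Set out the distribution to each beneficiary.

Kerensa: ₹276,000; Briar: ₹184,000; Aoife: ₹184,000; Noor: ₹184,000

Kerensa takes one-third of ₹828,000 = ₹276,000. The remaining ₹552,000 passes to the descendants.
The descendants' portion (₹552,000) is divided at the children's generation into 3 shares of ₹184,000. Briar and Noor each take ₹184,000. The remaining share for the deceased Liesel (₹184,000) is carried to the next generation.
That pool (₹184,000) passes entirely to Aoife, the sole taker at the grandchildren's generation.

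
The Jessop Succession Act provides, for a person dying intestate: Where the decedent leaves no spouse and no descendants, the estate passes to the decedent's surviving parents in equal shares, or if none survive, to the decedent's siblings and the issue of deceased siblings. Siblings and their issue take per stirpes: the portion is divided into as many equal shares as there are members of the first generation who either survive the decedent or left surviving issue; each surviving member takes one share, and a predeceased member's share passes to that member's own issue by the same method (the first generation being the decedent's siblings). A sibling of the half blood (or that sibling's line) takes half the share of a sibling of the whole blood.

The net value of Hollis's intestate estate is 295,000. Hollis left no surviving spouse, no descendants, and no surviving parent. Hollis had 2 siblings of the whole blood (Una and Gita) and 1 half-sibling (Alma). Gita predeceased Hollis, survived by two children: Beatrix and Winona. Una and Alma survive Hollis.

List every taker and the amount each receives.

The entire 295,000 passes to the siblings and their issue.
Counting each half-blood sibling's line as half a unit, there are 5/2 units in 295,000, so one unit is 118,000. Whole-blood lines (Una and Gita) take 118,000 each; half-blood lines (Alma) take 59,000 each.
Gita's share (118,000) is divided into 2 shares of 59,000: Beatrix and Winona each take 59,000.

Una: 118,000; Alma: 59,000; Beatrix: 59,000; Winona: 59,000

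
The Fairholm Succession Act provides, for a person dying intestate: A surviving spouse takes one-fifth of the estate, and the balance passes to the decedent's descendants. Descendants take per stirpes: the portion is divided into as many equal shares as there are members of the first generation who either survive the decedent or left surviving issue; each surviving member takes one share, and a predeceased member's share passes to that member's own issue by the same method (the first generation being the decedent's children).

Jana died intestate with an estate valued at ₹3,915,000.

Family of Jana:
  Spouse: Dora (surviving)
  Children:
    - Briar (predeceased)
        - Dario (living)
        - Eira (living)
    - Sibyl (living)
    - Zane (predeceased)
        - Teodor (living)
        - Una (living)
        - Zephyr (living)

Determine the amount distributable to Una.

Dora takes one-fifth of ₹3,915,000 = ₹783,000. The remaining ₹3,132,000 passes to the descendants.
The descendants' portion (₹3,132,000) is divided into 3 shares of ₹1,044,000: Sibyl takes ₹1,044,000; Briar's ₹1,044,000 share passes to Briar's issue; Zane's ₹1,044,000 share passes to Zane's issue.
Briar's share (₹1,044,000) is divided into 2 shares of ₹522,000: Dario and Eira each take ₹522,000.
Zane's share (₹1,044,000) is divided into 3 shares of ₹348,000: Teodor, Una, and Zephyr each take ₹348,000.

Una receives ₹348,000.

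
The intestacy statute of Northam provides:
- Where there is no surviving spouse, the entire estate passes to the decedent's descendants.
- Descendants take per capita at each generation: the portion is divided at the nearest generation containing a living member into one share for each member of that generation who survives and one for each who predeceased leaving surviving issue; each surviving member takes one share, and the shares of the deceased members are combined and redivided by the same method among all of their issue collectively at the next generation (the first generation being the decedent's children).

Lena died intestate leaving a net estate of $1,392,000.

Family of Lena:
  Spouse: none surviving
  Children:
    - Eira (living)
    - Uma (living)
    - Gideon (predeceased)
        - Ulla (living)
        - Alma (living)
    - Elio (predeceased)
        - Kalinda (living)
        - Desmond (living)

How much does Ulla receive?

The entire $1,392,000 passes to the descendants.
That amount ($1,392,000) is divided at the children's generation into 4 shares of $348,000. Eira and Uma each take $348,000. The 2 shares of the deceased (Gideon and Elio) are combined into a pool of $696,000.
That pool ($696,000) is divided at the grandchildren's generation equally among Ulla, Alma, Kalinda, and Desmond: $174,000 each.

Ulla receives $174,000.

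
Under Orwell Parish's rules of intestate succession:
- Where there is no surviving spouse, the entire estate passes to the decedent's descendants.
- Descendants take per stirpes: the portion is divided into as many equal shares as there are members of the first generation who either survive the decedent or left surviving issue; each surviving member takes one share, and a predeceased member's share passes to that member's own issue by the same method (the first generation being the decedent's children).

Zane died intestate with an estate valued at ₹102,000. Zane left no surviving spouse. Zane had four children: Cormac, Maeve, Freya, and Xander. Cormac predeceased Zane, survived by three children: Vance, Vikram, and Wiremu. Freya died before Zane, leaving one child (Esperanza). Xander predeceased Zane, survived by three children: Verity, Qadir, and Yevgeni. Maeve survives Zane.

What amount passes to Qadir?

The entire ₹102,000 passes to the descendants.
That amount (₹102,000) is divided into 4 shares of ₹25,500: Maeve takes ₹25,500; Cormac's ₹25,500 share passes to Cormac's issue; Freya's ₹25,500 share passes to Freya's issue; Xander's ₹25,500 share passes to Xander's issue.
Cormac's share (₹25,500) is divided into 3 shares of ₹8,500: Vance, Vikram, and Wiremu each take ₹8,500.
Freya's share (₹25,500) passes entirely to Esperanza.
Xander's share (₹25,500) is divided into 3 shares of ₹8,500: Verity, Qadir, and Yevgeni each take ₹8,500.

Qadir receives ₹8,500.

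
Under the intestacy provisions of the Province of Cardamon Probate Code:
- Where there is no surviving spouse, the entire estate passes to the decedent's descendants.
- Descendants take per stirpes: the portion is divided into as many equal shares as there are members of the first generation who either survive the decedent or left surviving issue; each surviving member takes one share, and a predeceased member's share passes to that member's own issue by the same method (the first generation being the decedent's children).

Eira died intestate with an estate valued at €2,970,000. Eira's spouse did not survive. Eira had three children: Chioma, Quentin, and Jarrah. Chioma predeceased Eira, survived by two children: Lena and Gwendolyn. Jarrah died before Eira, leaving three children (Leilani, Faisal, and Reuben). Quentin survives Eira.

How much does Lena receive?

The entire €2,970,000 passes to the descendants.
That amount (€2,970,000) is divided into 3 shares of €990,000: Quentin takes €990,000; Chioma's €990,000 share passes to Chioma's issue; Jarrah's €990,000 share passes to Jarrah's issue.
Chioma's share (€990,000) is divided into 2 shares of €495,000: Lena and Gwendolyn each take €495,000.
Jarrah's share (€990,000) is divided into 3 shares of €330,000: Leilani, Faisal, and Reuben each take €330,000.

Lena receives €495,000.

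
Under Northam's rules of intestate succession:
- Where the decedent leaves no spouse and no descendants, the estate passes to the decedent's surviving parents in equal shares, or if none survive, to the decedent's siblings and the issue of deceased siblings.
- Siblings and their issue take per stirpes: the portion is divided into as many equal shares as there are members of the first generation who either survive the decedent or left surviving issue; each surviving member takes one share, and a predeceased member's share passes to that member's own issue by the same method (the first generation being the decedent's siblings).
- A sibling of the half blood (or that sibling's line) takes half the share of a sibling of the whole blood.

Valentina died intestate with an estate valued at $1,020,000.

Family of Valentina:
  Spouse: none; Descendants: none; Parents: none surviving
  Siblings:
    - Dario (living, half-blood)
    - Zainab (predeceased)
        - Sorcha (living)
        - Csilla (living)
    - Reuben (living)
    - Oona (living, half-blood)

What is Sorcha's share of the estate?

The entire $1,020,000 passes to the siblings and their issue.
Counting each half-blood sibling's line as half a unit, there are 3 units in $1,020,000, so one unit is $340,000. Whole-blood lines (Zainab and Reuben) take $340,000 each; half-blood lines (Dario and Oona) take $170,000 each.
Zainab's share ($340,000) is divided into 2 shares of $170,000: Sorcha and Csilla each take $170,000.

Sorcha receives $170,000.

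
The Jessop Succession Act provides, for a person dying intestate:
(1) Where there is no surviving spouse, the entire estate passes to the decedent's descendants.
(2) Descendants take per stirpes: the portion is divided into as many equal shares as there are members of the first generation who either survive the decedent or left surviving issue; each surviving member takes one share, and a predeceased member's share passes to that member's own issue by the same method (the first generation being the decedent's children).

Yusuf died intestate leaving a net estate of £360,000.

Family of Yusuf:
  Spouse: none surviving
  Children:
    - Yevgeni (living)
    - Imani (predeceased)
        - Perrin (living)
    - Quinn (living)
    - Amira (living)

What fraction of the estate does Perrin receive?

Perrin receives 1/4 of the estate.

The entire £360,000 passes to the descendants.
That amount (£360,000) is divided into 4 shares of £90,000: Yevgeni, Quinn, and Amira each take £90,000; Imani's £90,000 share passes to Imani's issue.
Imani's share (£90,000) passes entirely to Perrin.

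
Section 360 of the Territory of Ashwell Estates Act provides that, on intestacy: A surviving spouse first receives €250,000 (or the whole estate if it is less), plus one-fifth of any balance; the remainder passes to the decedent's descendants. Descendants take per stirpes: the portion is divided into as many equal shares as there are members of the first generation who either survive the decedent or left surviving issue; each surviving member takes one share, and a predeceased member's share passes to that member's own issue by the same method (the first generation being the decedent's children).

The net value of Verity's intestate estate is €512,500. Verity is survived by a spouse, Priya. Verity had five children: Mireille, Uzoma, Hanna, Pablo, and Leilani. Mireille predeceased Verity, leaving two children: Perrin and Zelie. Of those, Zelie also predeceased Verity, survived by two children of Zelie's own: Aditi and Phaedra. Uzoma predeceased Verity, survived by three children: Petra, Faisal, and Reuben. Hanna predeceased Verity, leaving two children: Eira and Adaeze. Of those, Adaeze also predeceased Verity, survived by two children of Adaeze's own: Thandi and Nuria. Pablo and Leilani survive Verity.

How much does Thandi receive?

Thandi receives €10,500.

Priya first takes €250,000, leaving a balance of €262,500. Priya then takes one-fifth of the balance (€52,500), for a total of €302,500. The remaining €210,000 passes to the descendants.
The descendants' portion (€210,000) is divided into 5 shares of €42,000: Pablo and Leilani each take €42,000; Mireille's €42,000 share passes to Mireille's issue; Uzoma's €42,000 share passes to Uzoma's issue; Hanna's €42,000 share passes to Hanna's issue.
Mireille's share (€42,000) is divided into 2 shares of €21,000: Perrin takes €21,000; Zelie's €21,000 share passes to Zelie's issue.
Zelie's share (€21,000) is divided into 2 shares of €10,500: Aditi and Phaedra each take €10,500.
Uzoma's share (€42,000) is divided into 3 shares of €14,000: Petra, Faisal, and Reuben each take €14,000.
Hanna's share (€42,000) is divided into 2 shares of €21,000: Eira takes €21,000; Adaeze's €21,000 share passes to Adaeze's issue.
Adaeze's share (€21,000) is divided into 2 shares of €10,500: Thandi and Nuria each take €10,500.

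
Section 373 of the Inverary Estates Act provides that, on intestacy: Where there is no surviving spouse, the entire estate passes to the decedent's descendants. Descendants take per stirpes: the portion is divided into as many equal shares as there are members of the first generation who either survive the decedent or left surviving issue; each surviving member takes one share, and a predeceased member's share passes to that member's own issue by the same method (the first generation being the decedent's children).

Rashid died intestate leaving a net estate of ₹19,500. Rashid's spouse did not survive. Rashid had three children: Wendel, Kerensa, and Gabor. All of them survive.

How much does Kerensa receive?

The entire ₹19,500 passes to the descendants.
That amount (₹19,500) is divided into 3 shares of ₹6,500: Wendel, Kerensa, and Gabor each take ₹6,500.

Kerensa receives ₹6,500.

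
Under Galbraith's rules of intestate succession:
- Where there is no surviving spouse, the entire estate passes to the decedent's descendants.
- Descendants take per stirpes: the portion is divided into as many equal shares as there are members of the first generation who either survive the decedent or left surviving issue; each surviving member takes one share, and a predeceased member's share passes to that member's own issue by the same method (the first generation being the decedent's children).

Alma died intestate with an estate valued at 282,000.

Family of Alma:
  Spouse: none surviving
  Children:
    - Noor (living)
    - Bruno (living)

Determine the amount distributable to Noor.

The entire 282,000 passes to the descendants.
That amount (282,000) is divided into 2 shares of 141,000: Noor and Bruno each take 141,000.

Noor receives 141,000.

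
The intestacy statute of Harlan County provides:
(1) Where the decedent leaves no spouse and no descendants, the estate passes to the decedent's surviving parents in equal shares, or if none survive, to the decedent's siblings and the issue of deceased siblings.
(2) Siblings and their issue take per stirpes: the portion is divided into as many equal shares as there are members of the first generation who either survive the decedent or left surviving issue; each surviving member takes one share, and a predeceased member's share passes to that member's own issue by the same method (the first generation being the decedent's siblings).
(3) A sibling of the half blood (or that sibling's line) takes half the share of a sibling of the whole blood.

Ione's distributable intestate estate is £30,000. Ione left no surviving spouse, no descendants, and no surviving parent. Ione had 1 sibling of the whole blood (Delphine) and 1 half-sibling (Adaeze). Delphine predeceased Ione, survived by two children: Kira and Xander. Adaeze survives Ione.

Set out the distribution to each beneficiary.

Kira: £10,000; Xander: £10,000; Adaeze: £10,000

The entire £30,000 passes to the siblings and their issue.
Counting each half-blood sibling's line as half a unit, there are 3/2 units in £30,000, so one unit is £20,000. Whole-blood lines (Delphine) take £20,000 each; half-blood lines (Adaeze) take £10,000 each.
Delphine's share (£20,000) is divided into 2 shares of £10,000: Kira and Xander each take £10,000.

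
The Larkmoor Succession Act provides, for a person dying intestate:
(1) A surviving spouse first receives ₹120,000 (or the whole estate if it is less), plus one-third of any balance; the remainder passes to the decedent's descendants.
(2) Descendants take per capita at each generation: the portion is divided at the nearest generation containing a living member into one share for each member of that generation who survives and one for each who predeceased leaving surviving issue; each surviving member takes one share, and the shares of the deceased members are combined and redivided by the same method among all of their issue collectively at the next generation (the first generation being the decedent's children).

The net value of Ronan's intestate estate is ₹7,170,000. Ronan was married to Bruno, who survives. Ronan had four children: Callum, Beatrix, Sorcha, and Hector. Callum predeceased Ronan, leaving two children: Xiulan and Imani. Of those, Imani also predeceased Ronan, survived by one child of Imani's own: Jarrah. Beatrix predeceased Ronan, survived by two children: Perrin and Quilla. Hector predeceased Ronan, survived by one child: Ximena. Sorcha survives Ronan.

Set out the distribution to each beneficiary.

Bruno first takes ₹120,000, leaving a balance of ₹7,050,000. Bruno then takes one-third of the balance (₹2,350,000), for a total of ₹2,470,000. The remaining ₹4,700,000 passes to the descendants.
The descendants' portion (₹4,700,000) is divided at the children's generation into 4 shares of ₹1,175,000. Sorcha takes ₹1,175,000. The 3 shares of the deceased (Callum, Beatrix, and Hector) are combined into a pool of ₹3,525,000.
That pool (₹3,525,000) is divided at the grandchildren's generation into 5 shares of ₹705,000. Xiulan, Perrin, Quilla, and Ximena each take ₹705,000. The remaining share for the deceased Imani (₹705,000) is carried to the next generation.
That pool (₹705,000) passes entirely to Jarrah, the sole taker at the great-grandchildren's generation.

Bruno: ₹2,470,000; Xiulan: ₹705,000; Jarrah: ₹705,000; Perrin: ₹705,000; Quilla: ₹705,000; Sorcha: ₹1,175,000; Ximena: ₹705,000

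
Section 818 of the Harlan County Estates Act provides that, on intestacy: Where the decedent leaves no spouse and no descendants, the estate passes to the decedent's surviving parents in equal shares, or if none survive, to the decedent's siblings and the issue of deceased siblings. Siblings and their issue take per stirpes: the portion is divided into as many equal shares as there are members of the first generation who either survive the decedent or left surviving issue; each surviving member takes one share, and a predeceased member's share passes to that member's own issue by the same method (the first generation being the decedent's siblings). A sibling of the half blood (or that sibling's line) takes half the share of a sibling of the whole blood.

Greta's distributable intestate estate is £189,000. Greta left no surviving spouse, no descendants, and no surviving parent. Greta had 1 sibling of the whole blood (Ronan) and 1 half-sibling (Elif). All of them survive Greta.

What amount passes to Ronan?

The entire £189,000 passes to the siblings and their issue.
Counting each half-blood sibling's line as half a unit, there are 3/2 units in £189,000, so one unit is £126,000. Whole-blood lines (Ronan) take £126,000 each; half-blood lines (Elif) take £63,000 each.

Ronan receives £126,000.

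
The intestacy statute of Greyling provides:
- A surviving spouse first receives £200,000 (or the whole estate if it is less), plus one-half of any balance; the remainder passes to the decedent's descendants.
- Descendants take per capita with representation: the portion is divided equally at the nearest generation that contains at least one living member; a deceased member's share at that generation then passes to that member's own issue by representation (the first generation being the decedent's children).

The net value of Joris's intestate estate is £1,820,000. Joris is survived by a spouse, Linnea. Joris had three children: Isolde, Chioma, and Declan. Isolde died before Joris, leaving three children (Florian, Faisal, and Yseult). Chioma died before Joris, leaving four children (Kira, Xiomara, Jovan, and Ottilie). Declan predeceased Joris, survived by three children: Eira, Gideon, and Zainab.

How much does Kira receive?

Linnea first takes £200,000, leaving a balance of £1,620,000. Linnea then takes one-half of the balance (£810,000), for a total of £1,010,000. The remaining £810,000 passes to the descendants.
No child survives, so the initial division is made at the grandchildren's generation.
The descendants' portion (£810,000) is divided into 10 shares of £81,000: Florian, Faisal, Yseult, Kira, Xiomara, Jovan, Ottilie, Eira, Gideon, and Zainab each take £81,000.

Kira receives £81,000.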